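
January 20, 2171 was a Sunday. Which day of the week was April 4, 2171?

January 2171: 31 − 20 = 11 days remain.
Then February 2171 (28), March (31): 28 + 31 = 59 days.
April 1–4, 2171: 4 days.
Total: 11 + 59 + 4 = 74 days.
74 mod 7 = 4, so 4 days after Sunday is Thursday.

Thursday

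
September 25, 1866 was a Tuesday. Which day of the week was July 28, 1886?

From September 25, 1866 to September 25, 1885: 19 years, of which 5 contain a Feb 29 — 14×365 + 5×366 = 6940 days.
September 1885: 30 − 25 = 5 days remain.
Then 9 full months totalling 273 days.
July 1–28, 1886: 28 days.
Residual: 306 days.
Total: 7246 days.
7246 mod 7 = 1, so 1 day after Tuesday is Wednesday.

Wednesday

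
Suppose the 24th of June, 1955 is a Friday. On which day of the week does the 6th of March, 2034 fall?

From June 24, 1955 to June 24, 2033: 78 years, of which 20 contain a Feb 29 — 58×365 + 20×366 = 28490 days.
(2000 is a leap year (divisible by 400).)
June 2033: 30 − 24 = 6 days remain.
Then July (31), August (31), September (30), October (31), November (30), December (31), January (31), February 2034 (28): 31 + 31 + 30 + 31 + 30 + 31 + 31 + 28 = 243 days.
March 1–6, 2034: 6 days.
Residual: 255 days.
Total: 28745 days.
28745 mod 7 = 3, so 3 days after Friday is Monday.

Monday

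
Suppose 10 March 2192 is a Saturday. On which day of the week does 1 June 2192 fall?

Friday

March 2192: 31 − 10 = 21 days remain.
Then April (30), May (31): 30 + 31 = 61 days.
June 1, 2192: 1 day.
Total: 21 + 61 + 1 = 83 days.
83 mod 7 = 6, so 6 days after Saturday is Friday.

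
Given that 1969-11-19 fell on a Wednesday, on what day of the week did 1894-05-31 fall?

Thursday

Count forward from the earlier date (May 31, 1894) to the later (November 19, 1969):
From May 31, 1894 to May 31, 1969: 75 years, of which 18 contain a Feb 29 — 57×365 + 18×366 = 27393 days.
(1900 is not a leap year (divisible by 100 but not 400).)
May 1969: 31 − 31 = 0 days remain.
Then June (30), July (31), August (31), September (30), October (31): 30 + 31 + 31 + 30 + 31 = 153 days.
November 1–19, 1969: 19 days.
Residual: 172 days.
Total: 27565 days.
27565 mod 7 = 6, so 6 days before Wednesday is Thursday.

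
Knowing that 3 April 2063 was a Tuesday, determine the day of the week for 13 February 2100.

Day-of-year of April 3, 2063: 93.
Day-of-year of February 13, 2100: 44.
2063 has 365 days, so 365 − 93 = 272 days remain in 2063.
Full years 2064–2099: 27 common + 9 leap = 27×365 + 9×366 = 13149 days.
Total: 272 + 13149 + 44 = 13465 days.
13465 mod 7 = 4, so 4 days after Tuesday is Saturday.

Saturday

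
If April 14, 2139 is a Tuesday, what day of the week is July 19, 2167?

Day-of-year of April 14, 2139: 104.
Day-of-year of July 19, 2167: 200.
2139 has 365 days, so 365 − 104 = 261 days remain in 2139.
Full years 2140–2166: 20 common + 7 leap = 20×365 + 7×366 = 9862 days.
Total: 261 + 9862 + 200 = 10323 days.
10323 mod 7 = 5, so 5 days after Tuesday is Sunday.

Sunday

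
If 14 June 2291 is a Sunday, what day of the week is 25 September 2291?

June 2291: 30 − 14 = 16 days remain.
Then July (31), August (31): 31 + 31 = 62 days.
September 1–25, 2291: 25 days.
Total: 16 + 62 + 25 = 103 days.
103 mod 7 = 5, so 5 days after Sunday is Friday.

Friday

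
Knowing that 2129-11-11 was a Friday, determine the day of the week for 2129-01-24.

Count forward from the earlier date (January 24, 2129) to the later (November 11, 2129):
January 2129: 31 − 24 = 7 days remain.
Then 9 full months totalling 273 days.
November 1–11, 2129: 11 days.
Total: 7 + 273 + 11 = 291 days.
291 mod 7 = 4, so 4 days before Friday is Monday.

Monday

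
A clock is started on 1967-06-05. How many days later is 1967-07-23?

48

June 1967: 30 − 5 = 25 days remain.
July 1–23, 1967: 23 days.
Total: 25 + 23 = 48 days.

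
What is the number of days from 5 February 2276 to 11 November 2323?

Day-of-year of February 5, 2276: 36.
Day-of-year of November 11, 2323: 315.
2276 has 366 days, so 366 − 36 = 330 days remain in 2276.
Full years 2277–2322: 36 common + 10 leap = 36×365 + 10×366 = 16800 days.
Total: 330 + 16800 + 315 = 17445 days.

17445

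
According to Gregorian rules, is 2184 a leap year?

Yes

2184 is a leap year.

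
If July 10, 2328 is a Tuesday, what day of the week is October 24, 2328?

Wednesday

July 2328: 31 − 10 = 21 days remain.
Then August (31), September (30): 31 + 30 = 61 days.
October 1–24, 2328: 24 days.
Total: 21 + 61 + 24 = 106 days.
106 mod 7 = 1, so 1 day after Tuesday is Wednesday.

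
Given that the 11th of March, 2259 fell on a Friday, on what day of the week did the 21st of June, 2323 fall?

Thursday

Day-of-year of March 11, 2259: 70.
Day-of-year of June 21, 2323: 172.
2259 has 365 days, so 365 − 70 = 295 days remain in 2259.
Full years 2260–2322: 48 common + 15 leap = 48×365 + 15×366 = 23010 days.
Total: 295 + 23010 + 172 = 23477 days.
23477 mod 7 = 6, so 6 days after Friday is Thursday.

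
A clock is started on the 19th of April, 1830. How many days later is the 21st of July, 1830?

93

April 1830: 30 − 19 = 11 days remain.
Then May (31), June (30): 31 + 30 = 61 days.
July 1–21, 1830: 21 days.
Total: 11 + 61 + 21 = 93 days.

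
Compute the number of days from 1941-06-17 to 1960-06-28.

From June 17, 1941 to June 17, 1960: 19 years, of which 5 contain a Feb 29 — 14×365 + 5×366 = 6940 days.
Within June 1960: 28 − 17 = 11 days.
Total: 6951 days.

6951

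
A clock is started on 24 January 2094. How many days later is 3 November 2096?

1014

Day-of-year of January 24, 2094: 24.
Day-of-year of November 3, 2096: 308.
2094 has 365 days, so 365 − 24 = 341 days remain in 2094.
Full years: 2095: 365. Sum = 365.
Total: 341 + 365 + 308 = 1014 days.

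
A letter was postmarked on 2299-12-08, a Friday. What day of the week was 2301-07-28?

Sunday

Day-of-year of December 8, 2299: 342.
Day-of-year of July 28, 2301: 209.
2299 has 365 days, so 365 − 342 = 23 days remain in 2299.
Full years: 2300: 365. Sum = 365.
Total: 23 + 365 + 209 = 597 days.
597 mod 7 = 2, so 2 days after Friday is Sunday.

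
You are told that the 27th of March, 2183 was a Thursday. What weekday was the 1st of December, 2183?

March 2183: 31 − 27 = 4 days remain.
Then April (30), May (31), June (30), July (31), August (31), September (30), October (31), November (30): 30 + 31 + 30 + 31 + 31 + 30 + 31 + 30 = 244 days.
December 1, 2183: 1 day.
Total: 4 + 244 + 1 = 249 days.
249 mod 7 = 4, so 4 days after Thursday is Monday.

Monday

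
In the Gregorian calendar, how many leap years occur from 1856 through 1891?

Years divisible by 4 in [1856, 1891]: 1856, 1860, 1864, 1868, 1872, 1876, 1880, 1884, 1888.
No century exceptions apply. Count: 9.

9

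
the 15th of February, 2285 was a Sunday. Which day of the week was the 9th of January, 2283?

Tuesday

Count forward from the earlier date (January 9, 2283) to the later (February 15, 2285):
January 9, 2283 → January 9, 2284: 365 days.
January 9, 2284 → January 9, 2285: 366 days (2284 is a leap year).
January 2285: 31 − 9 = 22 days remain.
February 1–15, 2285: 15 days (2285 is not a leap year).
Residual: 37 days.
Total: 768 days.
768 mod 7 = 5, so 5 days before Sunday is Tuesday.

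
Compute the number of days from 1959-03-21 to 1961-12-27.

March 21, 1959 → March 21, 1960: 366 days (1960 is a leap year).
March 21, 1960 → March 21, 1961: 365 days.
March 1961: 31 − 21 = 10 days remain.
Then April (30), May (31), June (30), July (31), August (31), September (30), October (31), November (30): 30 + 31 + 30 + 31 + 31 + 30 + 31 + 30 = 244 days.
December 1–27, 1961: 27 days.
Residual: 281 days.
Total: 1012 days.

1012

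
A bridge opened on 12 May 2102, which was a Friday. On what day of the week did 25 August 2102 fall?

May 2102: 31 − 12 = 19 days remain.
Then June (30), July (31): 30 + 31 = 61 days.
August 1–25, 2102: 25 days.
Total: 19 + 61 + 25 = 105 days.
105 is a multiple of 7, so 25 August 2102 falls on the same weekday: Friday.

Friday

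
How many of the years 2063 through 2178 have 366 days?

28

Years divisible by 4: 2064, 2068, …, 2176 — 29 in all.
Of these, 2100 is divisible by 100 but not 400, so not leap.
Leap years: 29 − 1 = 28.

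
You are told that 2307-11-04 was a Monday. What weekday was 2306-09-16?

Count forward from the earlier date (September 16, 2306) to the later (November 4, 2307):
September 2306: 30 − 16 = 14 days remain.
Then 13 full months totalling 396 days.
November 1–4, 2307: 4 days.
Total: 14 + 396 + 4 = 414 days.
414 mod 7 = 1, so 1 day before Monday is Sunday.

Sunday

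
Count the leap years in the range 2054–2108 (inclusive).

Years divisible by 4: 2056, 2060, …, 2108 — 14 in all.
Of these, 2100 is divisible by 100 but not 400, so not leap.
Leap years: 14 − 1 = 13.

13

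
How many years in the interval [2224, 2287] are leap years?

Years divisible by 4: 2224, 2228, …, 2284 — 16 in all.
No century exceptions apply. Count: 16.

16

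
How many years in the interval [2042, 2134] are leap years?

Years divisible by 4: 2044, 2048, …, 2132 — 23 in all.
Of these, 2100 is divisible by 100 but not 400, so not leap.
Leap years: 23 − 1 = 22.

22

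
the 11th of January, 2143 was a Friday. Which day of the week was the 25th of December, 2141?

Monday

Count forward from the earlier date (December 25, 2141) to the later (January 11, 2143):
December 2141: 31 − 25 = 6 days remain.
Then 12 full months totalling 365 days.
January 1–11, 2143: 11 days.
Total: 6 + 365 + 11 = 382 days.
382 mod 7 = 4, so 4 days before Friday is Monday.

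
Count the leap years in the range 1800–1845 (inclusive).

Years divisible by 4 in [1800, 1845]: 1800, 1804, 1808, 1812, 1816, 1820, 1824, 1828, 1832, 1836, 1840, 1844.
Of these, 1800 is divisible by 100 but not 400, so not leap.
Leap years: 12 − 1 = 11.

11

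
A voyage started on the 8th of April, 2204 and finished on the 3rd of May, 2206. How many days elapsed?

755

Day-of-year of April 8, 2204: 99.
Day-of-year of May 3, 2206: 123.
2204 has 366 days, so 366 − 99 = 267 days remain in 2204.
Full years: 2205: 365. Sum = 365.
Total: 267 + 365 + 123 = 755 days.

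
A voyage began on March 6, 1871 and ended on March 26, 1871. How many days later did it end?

20

Within March 1871: 26 − 6 = 20 days.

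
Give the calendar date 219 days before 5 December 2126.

30 April 2126

Count 219 days before December 5, 2126:
April 2126: 30 − 30 = 0 days remain.
Then May (31), June (30), July (31), August (31), September (30), October (31), November (30): 31 + 30 + 31 + 31 + 30 + 31 + 30 = 214 days.
December 1–5, 2126: 5 days.
Total: 0 + 214 + 5 = 219 days.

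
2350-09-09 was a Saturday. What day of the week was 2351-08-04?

Saturday

September 2350: 30 − 9 = 21 days remain.
Then 10 full months totalling 304 days.
August 1–4, 2351: 4 days.
Total: 21 + 304 + 4 = 329 days.
329 is a multiple of 7, so 2351-08-04 falls on the same weekday: Saturday.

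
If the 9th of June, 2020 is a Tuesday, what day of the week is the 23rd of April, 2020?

Thursday

Count forward from the earlier date (April 23, 2020) to the later (June 9, 2020):
April 2020: 30 − 23 = 7 days remain.
Then May (31): 31 days.
June 1–9, 2020: 9 days.
Total: 7 + 31 + 9 = 47 days.
47 mod 7 = 5, so 5 days before Tuesday is Thursday.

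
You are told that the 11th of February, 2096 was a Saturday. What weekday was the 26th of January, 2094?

Count forward from the earlier date (January 26, 2094) to the later (February 11, 2096):
Day-of-year of January 26, 2094: 26.
Day-of-year of February 11, 2096: 42.
2094 has 365 days, so 365 − 26 = 339 days remain in 2094.
Full years: 2095: 365. Sum = 365.
Total: 339 + 365 + 42 = 746 days.
746 mod 7 = 4, so 4 days before Saturday is Tuesday.

Tuesday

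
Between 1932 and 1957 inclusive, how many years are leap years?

7

Years divisible by 4 in [1932, 1957]: 1932, 1936, 1940, 1944, 1948, 1952, 1956.
No century exceptions apply. Count: 7.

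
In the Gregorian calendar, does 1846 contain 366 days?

1846 is not a leap year.

No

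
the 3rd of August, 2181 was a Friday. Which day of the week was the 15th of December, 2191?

From August 3, 2181 to August 3, 2191: 10 years, of which 2 contain a Feb 29 — 8×365 + 2×366 = 3652 days.
August 2191: 31 − 3 = 28 days remain.
Then September (30), October (31), November (30): 30 + 31 + 30 = 91 days.
December 1–15, 2191: 15 days.
Residual: 134 days.
Total: 3786 days.
3786 mod 7 = 6, so 6 days after Friday is Thursday.

Thursday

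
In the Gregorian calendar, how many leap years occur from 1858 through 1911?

Years divisible by 4: 1860, 1864, …, 1908 — 13 in all.
Of these, 1900 is divisible by 100 but not 400, so not leap.
Leap years: 13 − 1 = 12.

12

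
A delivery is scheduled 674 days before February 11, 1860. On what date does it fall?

April 8, 1858

Count 674 days before February 11, 1860:
April 8, 1858 → April 8, 1859: 365 days.
April 1859: 30 − 8 = 22 days remain.
Then 9 full months totalling 276 days.
February 1–11, 1860: 11 days (1860 is a leap year).
Residual: 309 days.
Total: 674 days.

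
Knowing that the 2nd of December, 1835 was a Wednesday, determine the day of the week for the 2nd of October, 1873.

Thursday

From December 2, 1835 to December 2, 1872: 37 years, of which 10 contain a Feb 29 — 27×365 + 10×366 = 13515 days.
December 1872: 31 − 2 = 29 days remain.
Then 9 full months totalling 273 days.
October 1–2, 1873: 2 days.
Residual: 304 days.
Total: 13819 days.
13819 mod 7 = 1, so 1 day after Wednesday is Thursday.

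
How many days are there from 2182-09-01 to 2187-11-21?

1907

September 1, 2182 → September 1, 2183: 365 days.
September 1, 2183 → September 1, 2184: 366 days (2184 is a leap year).
September 1, 2184 → September 1, 2185: 365 days.
September 1, 2185 → September 1, 2186: 365 days.
September 1, 2186 → September 1, 2187: 365 days.
September 2187: 30 − 1 = 29 days remain.
Then October (31): 31 days.
November 1–21, 2187: 21 days.
Residual: 81 days.
Total: 1907 days.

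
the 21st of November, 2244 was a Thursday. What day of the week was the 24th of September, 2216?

Tuesday

Count forward from the earlier date (September 24, 2216) to the later (November 21, 2244):
From September 24, 2216 to September 24, 2244: 28 years, of which 7 contain a Feb 29 — 21×365 + 7×366 = 10227 days.
September 2244: 30 − 24 = 6 days remain.
Then October (31): 31 days.
November 1–21, 2244: 21 days.
Residual: 58 days.
Total: 10285 days.
10285 mod 7 = 2, so 2 days before Thursday is Tuesday.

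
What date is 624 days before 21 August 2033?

6 December 2031

Count 624 days before August 21, 2033:
December 2031: 31 − 6 = 25 days remain.
Then 19 full months totalling 578 days.
August 1–21, 2033: 21 days.
Total: 25 + 578 + 21 = 624 days.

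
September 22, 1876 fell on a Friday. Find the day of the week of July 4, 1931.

Saturday

From September 22, 1876 to September 22, 1930: 54 years, of which 12 contain a Feb 29 — 42×365 + 12×366 = 19722 days.
(1900 is not a leap year (divisible by 100 but not 400).)
September 1930: 30 − 22 = 8 days remain.
Then 9 full months totalling 273 days.
July 1–4, 1931: 4 days.
Residual: 285 days.
Total: 20007 days.
20007 mod 7 = 1, so 1 day after Friday is Saturday.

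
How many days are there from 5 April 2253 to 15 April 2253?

10

Within April 2253: 15 − 5 = 10 days.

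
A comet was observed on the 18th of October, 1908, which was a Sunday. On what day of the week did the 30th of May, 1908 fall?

Count forward from the earlier date (May 30, 1908) to the later (October 18, 1908):
May 1908: 31 − 30 = 1 day remains.
Then June (30), July (31), August (31), September (30): 30 + 31 + 31 + 30 = 122 days.
October 1–18, 1908: 18 days.
Total: 1 + 122 + 18 = 141 days.
141 mod 7 = 1, so 1 day before Sunday is Saturday.

Saturday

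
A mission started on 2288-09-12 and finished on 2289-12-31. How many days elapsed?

475

Day-of-year of September 12, 2288: 256.
Day-of-year of December 31, 2289: 365.
2288 has 366 days, so 366 − 256 = 110 days remain in 2288.
Total: 110 + 365 = 475 days.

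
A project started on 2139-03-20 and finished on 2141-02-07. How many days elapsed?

March 2139: 31 − 20 = 11 days remain.
Then 22 full months totalling 672 days.
February 1–7, 2141: 7 days (2141 is not a leap year).
Total: 11 + 672 + 7 = 690 days.

690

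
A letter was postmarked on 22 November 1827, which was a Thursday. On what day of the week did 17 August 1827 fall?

Count forward from the earlier date (August 17, 1827) to the later (November 22, 1827):
August 1827: 31 − 17 = 14 days remain.
Then September (30), October (31): 30 + 31 = 61 days.
November 1–22, 1827: 22 days.
Total: 14 + 61 + 22 = 97 days.
97 mod 7 = 6, so 6 days before Thursday is Friday.

Friday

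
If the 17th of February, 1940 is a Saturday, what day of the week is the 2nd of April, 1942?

Thursday

February 1940: 29 − 17 = 12 days remain (1940 is a leap year, so February has 29 days).
Then 25 full months totalling 761 days.
April 1–2, 1942: 2 days.
Total: 12 + 761 + 2 = 775 days.
775 mod 7 = 5, so 5 days after Saturday is Thursday.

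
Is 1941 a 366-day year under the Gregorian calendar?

No

1941 is not a leap year.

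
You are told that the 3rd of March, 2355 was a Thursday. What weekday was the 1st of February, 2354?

Count forward from the earlier date (February 1, 2354) to the later (March 3, 2355):
Day-of-year of February 1, 2354: 32.
Day-of-year of March 3, 2355: 62.
2354 has 365 days, so 365 − 32 = 333 days remain in 2354.
Total: 333 + 62 = 395 days.
395 mod 7 = 3, so 3 days before Thursday is Monday.

Monday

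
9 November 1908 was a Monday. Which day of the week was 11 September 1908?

Friday

Count forward from the earlier date (September 11, 1908) to the later (November 9, 1908):
September 1908: 30 − 11 = 19 days remain.
Then October (31): 31 days.
November 1–9, 1908: 9 days.
Total: 19 + 31 + 9 = 59 days.
59 mod 7 = 3, so 3 days before Monday is Friday.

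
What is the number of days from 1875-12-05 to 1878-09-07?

December 5, 1875 → December 5, 1876: 366 days (1876 is a leap year).
December 5, 1876 → December 5, 1877: 365 days.
December 1877: 31 − 5 = 26 days remain.
Then January (31), February 1878 (28), March (31), April (30), May (31), June (30), July (31), August (31): 31 + 28 + 31 + 30 + 31 + 30 + 31 + 31 = 243 days.
September 1–7, 1878: 7 days.
Residual: 276 days.
Total: 1007 days.

1007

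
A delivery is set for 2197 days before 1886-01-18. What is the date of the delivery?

1880-01-13

Count 2197 days before January 18, 1886:
Day-of-year of January 13, 1880: 13.
Day-of-year of January 18, 1886: 18.
1880 has 366 days, so 366 − 13 = 353 days remain in 1880.
Full years: 1881: 365; 1882: 365; 1883: 365; 1884: 366; 1885: 365. Sum = 1826.
Total: 353 + 1826 + 18 = 2197 days.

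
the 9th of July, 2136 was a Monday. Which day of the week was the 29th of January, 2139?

Thursday

Day-of-year of July 9, 2136: 191.
Day-of-year of January 29, 2139: 29.
2136 has 366 days, so 366 − 191 = 175 days remain in 2136.
Full years: 2137: 365; 2138: 365. Sum = 730.
Total: 175 + 730 + 29 = 934 days.
934 mod 7 = 3, so 3 days after Monday is Thursday.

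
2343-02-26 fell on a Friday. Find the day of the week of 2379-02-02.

Day-of-year of February 26, 2343: 57.
Day-of-year of February 2, 2379: 33.
2343 has 365 days, so 365 − 57 = 308 days remain in 2343.
Full years 2344–2378: 26 common + 9 leap = 26×365 + 9×366 = 12784 days.
Total: 308 + 12784 + 33 = 13125 days.
13125 is a multiple of 7, so 2379-02-02 falls on the same weekday: Friday.

Friday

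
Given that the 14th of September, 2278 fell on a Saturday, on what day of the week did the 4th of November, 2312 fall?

Day-of-year of September 14, 2278: 257.
Day-of-year of November 4, 2312: 309.
2278 has 365 days, so 365 − 257 = 108 days remain in 2278.
Full years 2279–2311: 26 common + 7 leap = 26×365 + 7×366 = 12052 days.
Total: 108 + 12052 + 309 = 12469 days.
12469 mod 7 = 2, so 2 days after Saturday is Monday.

Monday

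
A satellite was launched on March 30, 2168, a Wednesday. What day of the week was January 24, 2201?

Day-of-year of March 30, 2168: 90.
Day-of-year of January 24, 2201: 24.
2168 has 366 days, so 366 − 90 = 276 days remain in 2168.
Full years 2169–2200: 25 common + 7 leap = 25×365 + 7×366 = 11687 days.
Total: 276 + 11687 + 24 = 11987 days.
11987 mod 7 = 3, so 3 days after Wednesday is Saturday.

Saturday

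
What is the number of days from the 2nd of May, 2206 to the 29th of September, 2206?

May 2206: 31 − 2 = 29 days remain.
Then June (30), July (31), August (31): 30 + 31 + 31 = 92 days.
September 1–29, 2206: 29 days.
Total: 29 + 92 + 29 = 150 days.

150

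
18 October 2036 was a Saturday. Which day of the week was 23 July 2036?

Count forward from the earlier date (July 23, 2036) to the later (October 18, 2036):
July 2036: 31 − 23 = 8 days remain.
Then August (31), September (30): 31 + 30 = 61 days.
October 1–18, 2036: 18 days.
Total: 8 + 61 + 18 = 87 days.
87 mod 7 = 3, so 3 days before Saturday is Wednesday.

Wednesday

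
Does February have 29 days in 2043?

2043 is not a leap year.

No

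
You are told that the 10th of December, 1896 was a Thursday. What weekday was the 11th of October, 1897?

Day-of-year of December 10, 1896: 345.
Day-of-year of October 11, 1897: 284.
1896 has 366 days, so 366 − 345 = 21 days remain in 1896.
Total: 21 + 284 = 305 days.
305 mod 7 = 4, so 4 days after Thursday is Monday.

Monday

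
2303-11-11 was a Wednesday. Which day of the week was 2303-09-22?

Tuesday

Count forward from the earlier date (September 22, 2303) to the later (November 11, 2303):
September 2303: 30 − 22 = 8 days remain.
Then October (31): 31 days.
November 1–11, 2303: 11 days.
Total: 8 + 31 + 11 = 50 days.
50 mod 7 = 1, so 1 day before Wednesday is Tuesday.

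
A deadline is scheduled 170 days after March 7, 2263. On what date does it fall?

August 24, 2263

Count 170 days after March 7, 2263:
March 2263: 31 − 7 = 24 days remain.
Then April (30), May (31), June (30), July (31): 30 + 31 + 30 + 31 = 122 days.
August 1–24, 2263: 24 days.
Total: 24 + 122 + 24 = 170 days.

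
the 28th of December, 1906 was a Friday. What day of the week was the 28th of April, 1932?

Thursday

From December 28, 1906 to December 28, 1931: 25 years, of which 6 contain a Feb 29 — 19×365 + 6×366 = 9131 days.
December 1931: 31 − 28 = 3 days remain.
Then January (31), February 1932 (29), March (31): 31 + 29 + 31 = 91 days.
April 1–28, 1932: 28 days.
Residual: 122 days.
Total: 9253 days.
9253 mod 7 = 6, so 6 days after Friday is Thursday.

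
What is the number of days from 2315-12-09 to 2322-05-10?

2344

December 9, 2315 → December 9, 2316: 366 days (2316 is a leap year).
December 9, 2316 → December 9, 2317: 365 days.
December 9, 2317 → December 9, 2318: 365 days.
December 9, 2318 → December 9, 2319: 365 days.
December 9, 2319 → December 9, 2320: 366 days (2320 is a leap year).
December 9, 2320 → December 9, 2321: 365 days.
December 2321: 31 − 9 = 22 days remain.
Then January (31), February 2322 (28), March (31), April (30): 31 + 28 + 31 + 30 = 120 days.
May 1–10, 2322: 10 days.
Residual: 152 days.
Total: 2344 days.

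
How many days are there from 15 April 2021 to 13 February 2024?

1034

Day-of-year of April 15, 2021: 105.
Day-of-year of February 13, 2024: 44.
2021 has 365 days, so 365 − 105 = 260 days remain in 2021.
Full years: 2022: 365; 2023: 365. Sum = 730.
Total: 260 + 730 + 44 = 1034 days.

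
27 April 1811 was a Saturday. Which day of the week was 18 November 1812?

Wednesday

April 1811: 30 − 27 = 3 days remain.
Then 18 full months totalling 550 days.
November 1–18, 1812: 18 days.
Total: 3 + 550 + 18 = 571 days.
571 mod 7 = 4, so 4 days after Saturday is Wednesday.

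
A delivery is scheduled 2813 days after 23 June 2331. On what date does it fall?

6 March 2339

Count 2813 days after June 23, 2331:
Day-of-year of June 23, 2331: 174.
Day-of-year of March 6, 2339: 65.
2331 has 365 days, so 365 − 174 = 191 days remain in 2331.
Full years 2332–2338: 5 common + 2 leap = 5×365 + 2×366 = 2557 days.
Total: 191 + 2557 + 65 = 2813 days.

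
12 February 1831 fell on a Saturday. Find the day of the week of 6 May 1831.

February 1831: 28 − 12 = 16 days remain (1831 is not a leap year, so February has 28 days).
Then March (31), April (30): 31 + 30 = 61 days.
May 1–6, 1831: 6 days.
Total: 16 + 61 + 6 = 83 days.
83 mod 7 = 6, so 6 days after Saturday is Friday.

Friday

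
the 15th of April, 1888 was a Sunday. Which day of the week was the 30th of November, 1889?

April 15, 1888 → April 15, 1889: 365 days.
April 1889: 30 − 15 = 15 days remain.
Then May (31), June (30), July (31), August (31), September (30), October (31): 31 + 30 + 31 + 31 + 30 + 31 = 184 days.
November 1–30, 1889: 30 days.
Residual: 229 days.
Total: 594 days.
594 mod 7 = 6, so 6 days after Sunday is Saturday.

Saturday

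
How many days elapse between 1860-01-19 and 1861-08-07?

Day-of-year of January 19, 1860: 19.
Day-of-year of August 7, 1861: 219.
1860 has 366 days, so 366 − 19 = 347 days remain in 1860.
Total: 347 + 219 = 566 days.

566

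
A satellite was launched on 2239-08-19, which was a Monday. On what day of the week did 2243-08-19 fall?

Saturday

Day-of-year of August 19, 2239: 231.
Day-of-year of August 19, 2243: 231.
2239 has 365 days, so 365 − 231 = 134 days remain in 2239.
Full years: 2240: 366; 2241: 365; 2242: 365. Sum = 1096.
Total: 134 + 1096 + 231 = 1461 days.
1461 mod 7 = 5, so 5 days after Monday is Saturday.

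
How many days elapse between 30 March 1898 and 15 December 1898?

260

March 1898: 31 − 30 = 1 day remains.
Then April (30), May (31), June (30), July (31), August (31), September (30), October (31), November (30): 30 + 31 + 30 + 31 + 31 + 30 + 31 + 30 = 244 days.
December 1–15, 1898: 15 days.
Total: 1 + 244 + 15 = 260 days.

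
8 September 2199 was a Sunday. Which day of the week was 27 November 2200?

September 2199: 30 − 8 = 22 days remain.
Then 13 full months totalling 396 days.
November 1–27, 2200: 27 days.
Total: 22 + 396 + 27 = 445 days.
445 mod 7 = 4, so 4 days after Sunday is Thursday.

Thursday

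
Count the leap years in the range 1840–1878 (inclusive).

Years divisible by 4 in [1840, 1878]: 1840, 1844, 1848, 1852, 1856, 1860, 1864, 1868, 1872, 1876.
No century exceptions apply. Count: 10.

10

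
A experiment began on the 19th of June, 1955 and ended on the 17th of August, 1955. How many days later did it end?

59

June 1955: 30 − 19 = 11 days remain.
Then July (31): 31 days.
August 1–17, 1955: 17 days.
Total: 11 + 31 + 17 = 59 days.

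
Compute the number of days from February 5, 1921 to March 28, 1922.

416

February 1921: 28 − 5 = 23 days remain (1921 is not a leap year, so February has 28 days).
Then 12 full months totalling 365 days.
March 1–28, 1922: 28 days.
Total: 23 + 365 + 28 = 416 days.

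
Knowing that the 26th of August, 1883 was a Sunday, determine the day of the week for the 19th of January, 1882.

Count forward from the earlier date (January 19, 1882) to the later (August 26, 1883):
January 19, 1882 → January 19, 1883: 365 days.
January 1883: 31 − 19 = 12 days remain.
Then February 1883 (28), March (31), April (30), May (31), June (30), July (31): 28 + 31 + 30 + 31 + 30 + 31 = 181 days.
August 1–26, 1883: 26 days.
Residual: 219 days.
Total: 584 days.
584 mod 7 = 3, so 3 days before Sunday is Thursday.

Thursday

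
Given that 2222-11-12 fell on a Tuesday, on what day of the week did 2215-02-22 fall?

Count forward from the earlier date (February 22, 2215) to the later (November 12, 2222):
From February 22, 2215 to February 22, 2222: 7 years, of which 2 contain a Feb 29 — 5×365 + 2×366 = 2557 days.
February 2222: 28 − 22 = 6 days remain (2222 is not a leap year, so February has 28 days).
Then March (31), April (30), May (31), June (30), July (31), August (31), September (30), October (31): 31 + 30 + 31 + 30 + 31 + 31 + 30 + 31 = 245 days.
November 1–12, 2222: 12 days.
Residual: 263 days.
Total: 2820 days.
2820 mod 7 = 6, so 6 days before Tuesday is Wednesday.

Wednesday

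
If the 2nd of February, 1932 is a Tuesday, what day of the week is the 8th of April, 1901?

Monday

Count forward from the earlier date (April 8, 1901) to the later (February 2, 1932):
From April 8, 1901 to April 8, 1931: 30 years, of which 7 contain a Feb 29 — 23×365 + 7×366 = 10957 days.
April 1931: 30 − 8 = 22 days remain.
Then 9 full months totalling 276 days.
February 1–2, 1932: 2 days (1932 is a leap year).
Residual: 300 days.
Total: 11257 days.
11257 mod 7 = 1, so 1 day before Tuesday is Monday.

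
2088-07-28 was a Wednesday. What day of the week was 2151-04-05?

Day-of-year of July 28, 2088: 210.
Day-of-year of April 5, 2151: 95.
2088 has 366 days, so 366 − 210 = 156 days remain in 2088.
Full years 2089–2150: 48 common + 14 leap = 48×365 + 14×366 = 22644 days.
Total: 156 + 22644 + 95 = 22895 days.
22895 mod 7 = 5, so 5 days after Wednesday is Monday.

Monday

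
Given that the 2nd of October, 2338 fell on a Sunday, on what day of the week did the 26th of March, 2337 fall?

Friday

Count forward from the earlier date (March 26, 2337) to the later (October 2, 2338):
March 2337: 31 − 26 = 5 days remain.
Then 18 full months totalling 548 days.
October 1–2, 2338: 2 days.
Total: 5 + 548 + 2 = 555 days.
555 mod 7 = 2, so 2 days before Sunday is Friday.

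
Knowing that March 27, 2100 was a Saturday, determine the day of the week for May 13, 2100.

Thursday

March 2100: 31 − 27 = 4 days remain.
Then April (30): 30 days.
May 1–13, 2100: 13 days.
Total: 4 + 30 + 13 = 47 days.
47 mod 7 = 5, so 5 days after Saturday is Thursday.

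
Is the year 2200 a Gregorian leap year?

No

2200 is not a leap year (divisible by 100 but not 400).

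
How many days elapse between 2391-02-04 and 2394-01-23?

Day-of-year of February 4, 2391: 35.
Day-of-year of January 23, 2394: 23.
2391 has 365 days, so 365 − 35 = 330 days remain in 2391.
Full years: 2392: 366; 2393: 365. Sum = 731.
Total: 330 + 731 + 23 = 1084 days.

1084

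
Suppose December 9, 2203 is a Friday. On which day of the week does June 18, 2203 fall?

Saturday

Count forward from the earlier date (June 18, 2203) to the later (December 9, 2203):
June 2203: 30 − 18 = 12 days remain.
Then July (31), August (31), September (30), October (31), November (30): 31 + 31 + 30 + 31 + 30 = 153 days.
December 1–9, 2203: 9 days.
Total: 12 + 153 + 9 = 174 days.
174 mod 7 = 6, so 6 days before Friday is Saturday.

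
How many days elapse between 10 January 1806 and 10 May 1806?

120

January 1806: 31 − 10 = 21 days remain.
Then February 1806 (28), March (31), April (30): 28 + 31 + 30 = 89 days.
May 1–10, 1806: 10 days.
Total: 21 + 89 + 10 = 120 days.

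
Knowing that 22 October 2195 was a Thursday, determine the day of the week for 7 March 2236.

Monday

Day-of-year of October 22, 2195: 295.
Day-of-year of March 7, 2236: 67.
2195 has 365 days, so 365 − 295 = 70 days remain in 2195.
Full years 2196–2235: 31 common + 9 leap = 31×365 + 9×366 = 14609 days.
Total: 70 + 14609 + 67 = 14746 days.
14746 mod 7 = 4, so 4 days after Thursday is Monday.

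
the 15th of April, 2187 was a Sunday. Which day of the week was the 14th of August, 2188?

Thursday

April 15, 2187 → April 15, 2188: 366 days (2188 is a leap year).
April 2188: 30 − 15 = 15 days remain.
Then May (31), June (30), July (31): 31 + 30 + 31 = 92 days.
August 1–14, 2188: 14 days.
Residual: 121 days.
Total: 487 days.
487 mod 7 = 4, so 4 days after Sunday is Thursday.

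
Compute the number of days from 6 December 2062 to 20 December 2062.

14

Within December 2062: 20 − 6 = 14 days.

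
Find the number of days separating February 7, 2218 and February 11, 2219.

369

February 2218: 28 − 7 = 21 days remain (2218 is not a leap year, so February has 28 days).
Then 11 full months totalling 337 days.
February 1–11, 2219: 11 days (2219 is not a leap year).
Total: 21 + 337 + 11 = 369 days.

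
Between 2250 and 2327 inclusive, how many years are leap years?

Years divisible by 4: 2252, 2256, …, 2324 — 19 in all.
Of these, 2300 is divisible by 100 but not 400, so not leap.
Leap years: 19 − 1 = 18.

18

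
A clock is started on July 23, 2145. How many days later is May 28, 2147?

674

Day-of-year of July 23, 2145: 204.
Day-of-year of May 28, 2147: 148.
2145 has 365 days, so 365 − 204 = 161 days remain in 2145.
Full years: 2146: 365. Sum = 365.
Total: 161 + 365 + 148 = 674 days.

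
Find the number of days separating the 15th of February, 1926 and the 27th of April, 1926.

February 1926: 28 − 15 = 13 days remain (1926 is not a leap year, so February has 28 days).
Then March (31): 31 days.
April 1–27, 1926: 27 days.
Total: 13 + 31 + 27 = 71 days.

71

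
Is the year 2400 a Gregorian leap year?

2400 is a leap year (divisible by 400).

Yes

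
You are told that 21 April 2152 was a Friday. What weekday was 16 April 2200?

Wednesday

Day-of-year of April 21, 2152: 112.
Day-of-year of April 16, 2200: 106.
2152 has 366 days, so 366 − 112 = 254 days remain in 2152.
Full years 2153–2199: 36 common + 11 leap = 36×365 + 11×366 = 17166 days.
Total: 254 + 17166 + 106 = 17526 days.
17526 mod 7 = 5, so 5 days after Friday is Wednesday.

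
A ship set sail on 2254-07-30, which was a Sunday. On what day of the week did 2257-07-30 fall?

Thursday

Day-of-year of July 30, 2254: 211.
Day-of-year of July 30, 2257: 211.
2254 has 365 days, so 365 − 211 = 154 days remain in 2254.
Full years: 2255: 365; 2256: 366. Sum = 731.
Total: 154 + 731 + 211 = 1096 days.
1096 mod 7 = 4, so 4 days after Sunday is Thursday.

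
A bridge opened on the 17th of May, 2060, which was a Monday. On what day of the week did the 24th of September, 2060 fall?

May 2060: 31 − 17 = 14 days remain.
Then June (30), July (31), August (31): 30 + 31 + 31 = 92 days.
September 1–24, 2060: 24 days.
Total: 14 + 92 + 24 = 130 days.
130 mod 7 = 4, so 4 days after Monday is Friday.

Friday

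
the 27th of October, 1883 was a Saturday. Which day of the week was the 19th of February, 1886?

Day-of-year of October 27, 1883: 300.
Day-of-year of February 19, 1886: 50.
1883 has 365 days, so 365 − 300 = 65 days remain in 1883.
Full years: 1884: 366; 1885: 365. Sum = 731.
Total: 65 + 731 + 50 = 846 days.
846 mod 7 = 6, so 6 days after Saturday is Friday.

Friday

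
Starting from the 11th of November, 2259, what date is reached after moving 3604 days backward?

the 29th of December, 2249

Count 3604 days before November 11, 2259:
From December 29, 2249 to December 29, 2258: 9 years, of which 2 contain a Feb 29 — 7×365 + 2×366 = 3287 days.
December 2258: 31 − 29 = 2 days remain.
Then 10 full months totalling 304 days.
November 1–11, 2259: 11 days.
Residual: 317 days.
Total: 3604 days.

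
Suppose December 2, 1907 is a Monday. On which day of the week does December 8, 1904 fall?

Count forward from the earlier date (December 8, 1904) to the later (December 2, 1907):
December 8, 1904 → December 8, 1905: 365 days.
December 8, 1905 → December 8, 1906: 365 days.
December 1906: 31 − 8 = 23 days remain.
Then 11 full months totalling 334 days.
December 1–2, 1907: 2 days.
Residual: 359 days.
Total: 1089 days.
1089 mod 7 = 4, so 4 days before Monday is Thursday.

Thursday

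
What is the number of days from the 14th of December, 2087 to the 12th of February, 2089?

426

Day-of-year of December 14, 2087: 348.
Day-of-year of February 12, 2089: 43.
2087 has 365 days, so 365 − 348 = 17 days remain in 2087.
Full years: 2088: 366. Sum = 366.
Total: 17 + 366 + 43 = 426 days.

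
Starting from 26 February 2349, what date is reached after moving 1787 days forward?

18 January 2354

Count 1787 days after February 26, 2349:
Day-of-year of February 26, 2349: 57.
Day-of-year of January 18, 2354: 18.
2349 has 365 days, so 365 − 57 = 308 days remain in 2349.
Full years: 2350: 365; 2351: 365; 2352: 366; 2353: 365. Sum = 1461.
Total: 308 + 1461 + 18 = 1787 days.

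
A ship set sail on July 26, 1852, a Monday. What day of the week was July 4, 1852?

Count forward from the earlier date (July 4, 1852) to the later (July 26, 1852):
Within July 1852: 26 − 4 = 22 days.
22 mod 7 = 1, so 1 day before Monday is Sunday.

Sunday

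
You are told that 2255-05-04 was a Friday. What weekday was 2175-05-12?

Friday

Count forward from the earlier date (May 12, 2175) to the later (May 4, 2255):
Day-of-year of May 12, 2175: 132.
Day-of-year of May 4, 2255: 124.
2175 has 365 days, so 365 − 132 = 233 days remain in 2175.
Full years 2176–2254: 60 common + 19 leap = 60×365 + 19×366 = 28854 days.
Total: 233 + 28854 + 124 = 29211 days.
29211 is a multiple of 7, so 2175-05-12 falls on the same weekday: Friday.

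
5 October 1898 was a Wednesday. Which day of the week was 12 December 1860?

Count forward from the earlier date (December 12, 1860) to the later (October 5, 1898):
From December 12, 1860 to December 12, 1897: 37 years, of which 9 contain a Feb 29 — 28×365 + 9×366 = 13514 days.
December 1897: 31 − 12 = 19 days remain.
Then 9 full months totalling 273 days.
October 1–5, 1898: 5 days.
Residual: 297 days.
Total: 13811 days.
13811 is a multiple of 7, so 12 December 1860 falls on the same weekday: Wednesday.

Wednesday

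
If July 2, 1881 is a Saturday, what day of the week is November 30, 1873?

Count forward from the earlier date (November 30, 1873) to the later (July 2, 1881):
Day-of-year of November 30, 1873: 334.
Day-of-year of July 2, 1881: 183.
1873 has 365 days, so 365 − 334 = 31 days remain in 1873.
Full years 1874–1880: 5 common + 2 leap = 5×365 + 2×366 = 2557 days.
Total: 31 + 2557 + 183 = 2771 days.
2771 mod 7 = 6, so 6 days before Saturday is Sunday.

Sunday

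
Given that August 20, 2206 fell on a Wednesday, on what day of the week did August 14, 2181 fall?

Tuesday

Count forward from the earlier date (August 14, 2181) to the later (August 20, 2206):
From August 14, 2181 to August 14, 2206: 25 years, of which 5 contain a Feb 29 — 20×365 + 5×366 = 9130 days.
(2200 is not a leap year (divisible by 100 but not 400).)
Within August 2206: 20 − 14 = 6 days.
Total: 9136 days.
9136 mod 7 = 1, so 1 day before Wednesday is Tuesday.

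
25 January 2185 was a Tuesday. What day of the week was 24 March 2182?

Count forward from the earlier date (March 24, 2182) to the later (January 25, 2185):
Day-of-year of March 24, 2182: 83.
Day-of-year of January 25, 2185: 25.
2182 has 365 days, so 365 − 83 = 282 days remain in 2182.
Full years: 2183: 365; 2184: 366. Sum = 731.
Total: 282 + 731 + 25 = 1038 days.
1038 mod 7 = 2, so 2 days before Tuesday is Sunday.

Sunday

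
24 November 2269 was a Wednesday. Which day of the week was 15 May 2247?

Count forward from the earlier date (May 15, 2247) to the later (November 24, 2269):
From May 15, 2247 to May 15, 2269: 22 years, of which 6 contain a Feb 29 — 16×365 + 6×366 = 8036 days.
May 2269: 31 − 15 = 16 days remain.
Then June (30), July (31), August (31), September (30), October (31): 30 + 31 + 31 + 30 + 31 = 153 days.
November 1–24, 2269: 24 days.
Residual: 193 days.
Total: 8229 days.
8229 mod 7 = 4, so 4 days before Wednesday is Saturday.

Saturday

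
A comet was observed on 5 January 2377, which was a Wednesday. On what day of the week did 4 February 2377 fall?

January 2377: 31 − 5 = 26 days remain.
February 1–4, 2377: 4 days (2377 is not a leap year).
Total: 26 + 4 = 30 days.
30 mod 7 = 2, so 2 days after Wednesday is Friday.

Friday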